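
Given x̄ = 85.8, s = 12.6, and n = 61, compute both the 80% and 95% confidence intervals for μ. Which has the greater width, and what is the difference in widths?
95% CI is wider by 2.27

df = 60
80% CI: t* = 1.296, (83.71, 87.89), width = 2 · t* · s/√n = 4.18
95% CI: t* = 2.000, (82.57, 89.03), width = 2 · t* · s/√n = 6.45

The 95% CI is wider by 6.45 - 4.18 = 2.27.
Higher confidence requires a wider interval.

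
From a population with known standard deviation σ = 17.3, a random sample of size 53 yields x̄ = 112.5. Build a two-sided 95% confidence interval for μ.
(107.84, 117.16)

z-interval (σ known):
z* = 1.960 for 95% confidence

Margin of error = z* · σ/√n = 1.960 · 17.3/√53 = 4.66

CI: (112.5 - 4.66, 112.5 + 4.66) = (107.84, 117.16)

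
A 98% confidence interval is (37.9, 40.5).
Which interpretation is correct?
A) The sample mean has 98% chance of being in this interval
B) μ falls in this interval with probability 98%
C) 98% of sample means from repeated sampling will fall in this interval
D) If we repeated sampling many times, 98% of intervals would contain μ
D

A) Wrong — x̄ is observed and sits in the interval by construction.
B) Wrong — μ is fixed; the randomness lives in the interval, not in μ.
C) Wrong — coverage applies to intervals containing μ, not to future x̄ values.
D) Correct — this is the frequentist long-run coverage interpretation.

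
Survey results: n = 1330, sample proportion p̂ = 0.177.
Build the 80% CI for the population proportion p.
(0.164, 0.190)

Proportion CI:
SE = √(p̂(1-p̂)/n) = √(0.177 · 0.823 / 1330) = 0.01047

z* = 1.282
Margin = z* · SE = 1.282 · 0.01047 = 0.0134

CI: 0.177 ± 0.0134 = (0.164, 0.190)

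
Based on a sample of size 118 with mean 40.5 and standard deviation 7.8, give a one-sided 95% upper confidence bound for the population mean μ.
μ ≤ 41.69

Upper bound (one-sided):
t* = 1.658 (one-sided for 95%)
Upper bound = x̄ + t* · s/√n = 40.5 + 1.658 · 7.8/√118 = 41.69

We are 95% confident that μ ≤ 41.69.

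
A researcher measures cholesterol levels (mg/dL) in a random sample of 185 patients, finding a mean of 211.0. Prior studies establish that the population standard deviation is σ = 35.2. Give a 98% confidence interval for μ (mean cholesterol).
(204.98, 217.02)

z-interval (σ known):
z* = 2.326 for 98% confidence

Margin of error = z* · σ/√n = 2.326 · 35.2/√185 = 6.02

CI: (211.0 - 6.02, 211.0 + 6.02) = (204.98, 217.02)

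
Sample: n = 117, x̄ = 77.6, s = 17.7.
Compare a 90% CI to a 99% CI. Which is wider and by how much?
99% CI is wider by 3.14

df = 116
90% CI: t* = 1.658, (74.89, 80.31), width = 2 · t* · s/√n = 5.43
99% CI: t* = 2.619, (73.31, 81.89), width = 2 · t* · s/√n = 8.57

The 99% CI is wider by 8.57 - 5.43 = 3.14.
Higher confidence requires a wider interval.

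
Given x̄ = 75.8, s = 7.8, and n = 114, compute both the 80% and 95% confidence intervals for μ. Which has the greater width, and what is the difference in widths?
95% CI is wider by 1.01

df = 113
80% CI: t* = 1.289, (74.86, 76.74), width = 2 · t* · s/√n = 1.88
95% CI: t* = 1.981, (74.35, 77.25), width = 2 · t* · s/√n = 2.89

The 95% CI is wider by 2.89 - 1.88 = 1.01.
Higher confidence requires a wider interval.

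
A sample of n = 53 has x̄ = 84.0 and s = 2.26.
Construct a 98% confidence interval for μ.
(83.25, 84.75)

t-interval (σ unknown):
df = n - 1 = 52
t* = 2.400 for 98% confidence

Margin of error = t* · s/√n = 2.400 · 2.26/√53 = 0.75

CI: (83.25, 84.75)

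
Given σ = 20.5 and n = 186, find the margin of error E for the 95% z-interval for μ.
Margin of error = 2.95

Margin of error = z* · σ/√n
= 1.960 · 20.5/√186
= 1.960 · 20.5/13.6382
= 2.95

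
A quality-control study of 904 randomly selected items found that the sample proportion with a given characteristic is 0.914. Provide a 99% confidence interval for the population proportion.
(0.890, 0.938)

Proportion CI:
SE = √(p̂(1-p̂)/n) = √(0.914 · 0.086 / 904) = 0.00932

z* = 2.576
Margin = z* · SE = 2.576 · 0.00932 = 0.0240

CI: 0.914 ± 0.0240 = (0.890, 0.938)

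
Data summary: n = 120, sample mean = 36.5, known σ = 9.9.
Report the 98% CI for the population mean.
(34.40, 38.60)

z-interval (σ known):
z* = 2.326 for 98% confidence

Margin of error = z* · σ/√n = 2.326 · 9.9/√120 = 2.10

CI: (36.5 - 2.10, 36.5 + 2.10) = (34.40, 38.60)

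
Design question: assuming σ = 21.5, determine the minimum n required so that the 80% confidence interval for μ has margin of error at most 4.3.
n ≥ 42

For margin E ≤ 4.3:
n ≥ (z* · σ / E)²
n ≥ (1.282 · 21.5 / 4.3)²
n ≥ 41.09

Minimum n = 42 (rounding up)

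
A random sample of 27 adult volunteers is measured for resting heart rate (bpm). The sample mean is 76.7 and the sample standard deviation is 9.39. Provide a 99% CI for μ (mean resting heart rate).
(71.68, 81.72)

t-interval (σ unknown):
df = n - 1 = 26
t* = 2.779 for 99% confidence

Margin of error = t* · s/√n = 2.779 · 9.39/√27 = 5.02

CI: (71.68, 81.72)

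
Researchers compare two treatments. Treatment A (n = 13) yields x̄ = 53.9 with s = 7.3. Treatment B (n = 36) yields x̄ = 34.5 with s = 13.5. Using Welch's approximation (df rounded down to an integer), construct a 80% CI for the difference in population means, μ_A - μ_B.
(15.45, 23.35)

Difference: x̄₁ - x̄₂ = 19.40
SE = √(s₁²/n₁ + s₂²/n₂) = √(7.3²/13 + 13.5²/36) = 3.0268
df = 39.36 → 39 (Welch–Satterthwaite, rounded down)
t* = 1.304

CI: 19.40 ± 1.304 · 3.0268 = 19.40 ± 3.95 = (15.45, 23.35)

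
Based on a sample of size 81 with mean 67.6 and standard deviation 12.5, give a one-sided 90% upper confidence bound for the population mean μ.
μ ≤ 69.39

Upper bound (one-sided):
t* = 1.292 (one-sided for 90%)
Upper bound = x̄ + t* · s/√n = 67.6 + 1.292 · 12.5/√81 = 69.39

We are 90% confident that μ ≤ 69.39.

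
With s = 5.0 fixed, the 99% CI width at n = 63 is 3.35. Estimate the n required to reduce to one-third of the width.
n ≈ 567

CI width ∝ 1/√n
To reduce width by factor 3, need √n to grow by 3 → need 3² = 9 times as many samples.

Current: n = 63, width = 3.35
New: n = 567, width ≈ 1.09

Width reduced by factor of 3.35/1.09 = 3.07.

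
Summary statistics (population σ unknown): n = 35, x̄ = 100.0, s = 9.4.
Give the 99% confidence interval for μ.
(95.67, 104.33)

t-interval (σ unknown):
df = n - 1 = 34
t* = 2.728 for 99% confidence

Margin of error = t* · s/√n = 2.728 · 9.4/√35 = 4.33

CI: (95.67, 104.33)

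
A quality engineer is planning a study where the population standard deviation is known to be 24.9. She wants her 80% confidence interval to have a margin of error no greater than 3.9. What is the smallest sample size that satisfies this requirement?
n ≥ 67

For margin E ≤ 3.9:
n ≥ (z* · σ / E)²
n ≥ (1.282 · 24.9 / 3.9)²
n ≥ 67.00

Minimum n = 67 (rounding up)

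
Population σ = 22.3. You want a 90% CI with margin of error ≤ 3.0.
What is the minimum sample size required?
n ≥ 150

For margin E ≤ 3.0:
n ≥ (z* · σ / E)²
n ≥ (1.645 · 22.3 / 3.0)²
n ≥ 149.52

Minimum n = 150 (rounding up)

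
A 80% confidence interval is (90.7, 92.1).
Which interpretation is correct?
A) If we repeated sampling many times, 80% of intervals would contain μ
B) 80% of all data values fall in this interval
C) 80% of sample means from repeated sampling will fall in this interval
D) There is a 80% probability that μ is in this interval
A

A) Correct — this is the frequentist long-run coverage interpretation.
B) Wrong — a CI is about the parameter μ, not individual data values.
C) Wrong — coverage applies to intervals containing μ, not to future x̄ values.
D) Wrong — μ is fixed; the randomness lives in the interval, not in μ.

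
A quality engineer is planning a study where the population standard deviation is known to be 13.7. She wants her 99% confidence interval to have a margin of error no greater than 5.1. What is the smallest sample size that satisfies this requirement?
n ≥ 48

For margin E ≤ 5.1:
n ≥ (z* · σ / E)²
n ≥ (2.576 · 13.7 / 5.1)²
n ≥ 47.88

Minimum n = 48 (rounding up)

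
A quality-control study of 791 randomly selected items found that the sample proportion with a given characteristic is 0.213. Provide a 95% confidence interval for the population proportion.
(0.184, 0.242)

Proportion CI:
SE = √(p̂(1-p̂)/n) = √(0.213 · 0.787 / 791) = 0.01456

z* = 1.960
Margin = z* · SE = 1.960 · 0.01456 = 0.0285

CI: 0.213 ± 0.0285 = (0.184, 0.242)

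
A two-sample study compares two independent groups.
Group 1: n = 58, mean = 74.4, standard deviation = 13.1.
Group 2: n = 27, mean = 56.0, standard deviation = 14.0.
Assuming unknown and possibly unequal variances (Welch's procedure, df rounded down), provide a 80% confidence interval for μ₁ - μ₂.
(14.24, 22.56)

Difference: x̄₁ - x̄₂ = 18.40
SE = √(s₁²/n₁ + s₂²/n₂) = √(13.1²/58 + 14.0²/27) = 3.1966
df = 47.89 → 47 (Welch–Satterthwaite, rounded down)
t* = 1.300

CI: 18.40 ± 1.300 · 3.1966 = 18.40 ± 4.16 = (14.24, 22.56)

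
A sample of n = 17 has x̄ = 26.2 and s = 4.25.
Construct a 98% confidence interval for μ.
(23.54, 28.86)

t-interval (σ unknown):
df = n - 1 = 16
t* = 2.583 for 98% confidence

Margin of error = t* · s/√n = 2.583 · 4.25/√17 = 2.66

CI: (23.54, 28.86)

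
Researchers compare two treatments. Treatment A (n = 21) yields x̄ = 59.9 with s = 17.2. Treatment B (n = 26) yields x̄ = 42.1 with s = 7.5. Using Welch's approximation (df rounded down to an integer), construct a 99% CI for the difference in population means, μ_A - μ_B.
(6.60, 29.00)

Difference: x̄₁ - x̄₂ = 17.80
SE = √(s₁²/n₁ + s₂²/n₂) = √(17.2²/21 + 7.5²/26) = 4.0313
df = 26.12 → 26 (Welch–Satterthwaite, rounded down)
t* = 2.779

CI: 17.80 ± 2.779 · 4.0313 = 17.80 ± 11.20 = (6.60, 29.00)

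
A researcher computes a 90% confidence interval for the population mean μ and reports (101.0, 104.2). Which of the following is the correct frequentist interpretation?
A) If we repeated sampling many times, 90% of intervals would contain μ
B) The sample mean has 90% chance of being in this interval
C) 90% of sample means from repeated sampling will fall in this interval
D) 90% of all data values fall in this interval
A

A) Correct — this is the frequentist long-run coverage interpretation.
B) Wrong — x̄ is observed and sits in the interval by construction.
C) Wrong — coverage applies to intervals containing μ, not to future x̄ values.
D) Wrong — a CI is about the parameter μ, not individual data values.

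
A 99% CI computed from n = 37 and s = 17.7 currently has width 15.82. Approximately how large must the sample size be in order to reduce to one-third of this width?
n ≈ 333

CI width ∝ 1/√n
To reduce width by factor 3, need √n to grow by 3 → need 3² = 9 times as many samples.

Current: n = 37, width = 15.82
New: n = 333, width ≈ 5.03

Width reduced by factor of 15.82/5.03 = 3.15.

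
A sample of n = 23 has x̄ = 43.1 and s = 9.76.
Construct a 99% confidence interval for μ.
(37.36, 48.84)

t-interval (σ unknown):
df = n - 1 = 22
t* = 2.819 for 99% confidence

Margin of error = t* · s/√n = 2.819 · 9.76/√23 = 5.74

CI: (37.36, 48.84)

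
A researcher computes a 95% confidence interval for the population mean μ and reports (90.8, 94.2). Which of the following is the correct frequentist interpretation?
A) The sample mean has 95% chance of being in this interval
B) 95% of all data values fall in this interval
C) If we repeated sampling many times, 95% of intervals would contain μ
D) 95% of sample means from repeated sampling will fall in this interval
C

A) Wrong — x̄ is observed and sits in the interval by construction.
B) Wrong — a CI is about the parameter μ, not individual data values.
C) Correct — this is the frequentist long-run coverage interpretation.
D) Wrong — coverage applies to intervals containing μ, not to future x̄ values.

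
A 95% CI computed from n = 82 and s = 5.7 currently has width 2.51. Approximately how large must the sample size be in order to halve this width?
n ≈ 328

CI width ∝ 1/√n
To reduce width by factor 2, need √n to grow by 2 → need 2² = 4 times as many samples.

Current: n = 82, width = 2.51
New: n = 328, width ≈ 1.24

Width reduced by factor of 2.51/1.24 = 2.02.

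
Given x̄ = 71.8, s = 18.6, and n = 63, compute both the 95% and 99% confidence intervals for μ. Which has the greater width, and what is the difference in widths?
99% CI is wider by 3.08

df = 62
95% CI: t* = 1.999, (67.12, 76.48), width = 2 · t* · s/√n = 9.37
99% CI: t* = 2.657, (65.57, 78.03), width = 2 · t* · s/√n = 12.45

The 99% CI is wider by 12.45 - 9.37 = 3.08.
Higher confidence requires a wider interval.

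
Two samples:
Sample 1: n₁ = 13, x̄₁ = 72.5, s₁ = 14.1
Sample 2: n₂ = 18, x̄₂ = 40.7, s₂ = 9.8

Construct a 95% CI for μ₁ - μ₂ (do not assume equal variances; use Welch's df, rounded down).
(22.33, 41.27)

Difference: x̄₁ - x̄₂ = 31.80
SE = √(s₁²/n₁ + s₂²/n₂) = √(14.1²/13 + 9.8²/18) = 4.5419
df = 20.11 → 20 (Welch–Satterthwaite, rounded down)
t* = 2.086

CI: 31.80 ± 2.086 · 4.5419 = 31.80 ± 9.47 = (22.33, 41.27)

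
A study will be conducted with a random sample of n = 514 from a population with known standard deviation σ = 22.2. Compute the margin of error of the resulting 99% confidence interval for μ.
Margin of error = 2.52

Margin of error = z* · σ/√n
= 2.576 · 22.2/√514
= 2.576 · 22.2/22.6716
= 2.52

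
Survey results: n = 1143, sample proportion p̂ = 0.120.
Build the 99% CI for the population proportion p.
(0.095, 0.145)

Proportion CI:
SE = √(p̂(1-p̂)/n) = √(0.120 · 0.880 / 1143) = 0.00961

z* = 2.576
Margin = z* · SE = 2.576 · 0.00961 = 0.0248

CI: 0.120 ± 0.0248 = (0.095, 0.145)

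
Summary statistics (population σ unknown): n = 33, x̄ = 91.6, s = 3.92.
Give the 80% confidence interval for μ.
(90.71, 92.49)

t-interval (σ unknown):
df = n - 1 = 32
t* = 1.309 for 80% confidence

Margin of error = t* · s/√n = 1.309 · 3.92/√33 = 0.89

CI: (90.71, 92.49)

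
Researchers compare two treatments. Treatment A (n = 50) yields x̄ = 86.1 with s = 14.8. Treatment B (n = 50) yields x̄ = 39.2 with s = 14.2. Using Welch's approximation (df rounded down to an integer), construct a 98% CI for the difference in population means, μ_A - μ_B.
(40.04, 53.76)

Difference: x̄₁ - x̄₂ = 46.90
SE = √(s₁²/n₁ + s₂²/n₂) = √(14.8²/50 + 14.2²/50) = 2.9006
df = 97.83 → 97 (Welch–Satterthwaite, rounded down)
t* = 2.365

CI: 46.90 ± 2.365 · 2.9006 = 46.90 ± 6.86 = (40.04, 53.76)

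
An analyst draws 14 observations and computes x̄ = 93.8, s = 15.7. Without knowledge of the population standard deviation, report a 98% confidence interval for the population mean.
(82.68, 104.92)

t-interval (σ unknown):
df = n - 1 = 13
t* = 2.650 for 98% confidence

Margin of error = t* · s/√n = 2.650 · 15.7/√14 = 11.12

CI: (82.68, 104.92)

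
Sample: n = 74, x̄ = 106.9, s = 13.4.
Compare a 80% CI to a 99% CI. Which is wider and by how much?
99% CI is wider by 4.21

df = 73
80% CI: t* = 1.293, (104.89, 108.91), width = 2 · t* · s/√n = 4.03
99% CI: t* = 2.645, (102.78, 111.02), width = 2 · t* · s/√n = 8.24

The 99% CI is wider by 8.24 - 4.03 = 4.21.
Higher confidence requires a wider interval.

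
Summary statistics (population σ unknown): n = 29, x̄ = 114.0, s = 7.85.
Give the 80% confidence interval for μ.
(112.09, 115.91)

t-interval (σ unknown):
df = n - 1 = 28
t* = 1.313 for 80% confidence

Margin of error = t* · s/√n = 1.313 · 7.85/√29 = 1.91

CI: (112.09, 115.91)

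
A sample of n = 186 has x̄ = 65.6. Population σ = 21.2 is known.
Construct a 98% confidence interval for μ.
(61.98, 69.22)

z-interval (σ known):
z* = 2.326 for 98% confidence

Margin of error = z* · σ/√n = 2.326 · 21.2/√186 = 3.62

CI: (65.6 - 3.62, 65.6 + 3.62) = (61.98, 69.22)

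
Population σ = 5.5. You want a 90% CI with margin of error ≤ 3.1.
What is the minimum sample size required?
n ≥ 9

For margin E ≤ 3.1:
n ≥ (z* · σ / E)²
n ≥ (1.645 · 5.5 / 3.1)²
n ≥ 8.52

Minimum n = 9 (rounding up)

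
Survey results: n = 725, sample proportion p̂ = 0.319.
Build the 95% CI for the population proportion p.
(0.285, 0.353)

Proportion CI:
SE = √(p̂(1-p̂)/n) = √(0.319 · 0.681 / 725) = 0.01731

z* = 1.960
Margin = z* · SE = 1.960 · 0.01731 = 0.0339

CI: 0.319 ± 0.0339 = (0.285, 0.353)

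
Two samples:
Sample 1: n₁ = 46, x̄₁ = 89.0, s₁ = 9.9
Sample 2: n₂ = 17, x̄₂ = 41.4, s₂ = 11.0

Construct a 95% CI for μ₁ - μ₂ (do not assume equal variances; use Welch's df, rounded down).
(41.35, 53.85)

Difference: x̄₁ - x̄₂ = 47.60
SE = √(s₁²/n₁ + s₂²/n₂) = √(9.9²/46 + 11.0²/17) = 3.0411
df = 26.18 → 26 (Welch–Satterthwaite, rounded down)
t* = 2.056

CI: 47.60 ± 2.056 · 3.0411 = 47.60 ± 6.25 = (41.35, 53.85)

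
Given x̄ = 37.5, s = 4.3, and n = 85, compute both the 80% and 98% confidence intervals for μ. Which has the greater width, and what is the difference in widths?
98% CI is wider by 1.00

df = 84
80% CI: t* = 1.292, (36.90, 38.10), width = 2 · t* · s/√n = 1.21
98% CI: t* = 2.372, (36.39, 38.61), width = 2 · t* · s/√n = 2.21

The 98% CI is wider by 2.21 - 1.21 = 1.00.
Higher confidence requires a wider interval.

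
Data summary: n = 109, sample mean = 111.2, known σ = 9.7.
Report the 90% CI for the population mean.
(109.67, 112.73)

z-interval (σ known):
z* = 1.645 for 90% confidence

Margin of error = z* · σ/√n = 1.645 · 9.7/√109 = 1.53

CI: (111.2 - 1.53, 111.2 + 1.53) = (109.67, 112.73)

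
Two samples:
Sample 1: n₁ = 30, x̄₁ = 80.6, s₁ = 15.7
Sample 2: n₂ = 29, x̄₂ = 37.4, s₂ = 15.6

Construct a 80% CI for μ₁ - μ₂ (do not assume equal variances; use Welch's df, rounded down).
(37.91, 48.49)

Difference: x̄₁ - x̄₂ = 43.20
SE = √(s₁²/n₁ + s₂²/n₂) = √(15.7²/30 + 15.6²/29) = 4.0753
df = 56.95 → 56 (Welch–Satterthwaite, rounded down)
t* = 1.297

CI: 43.20 ± 1.297 · 4.0753 = 43.20 ± 5.29 = (37.91, 48.49)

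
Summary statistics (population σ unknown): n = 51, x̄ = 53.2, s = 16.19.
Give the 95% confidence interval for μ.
(48.65, 57.75)

t-interval (σ unknown):
df = n - 1 = 50
t* = 2.009 for 95% confidence

Margin of error = t* · s/√n = 2.009 · 16.19/√51 = 4.55

CI: (48.65, 57.75)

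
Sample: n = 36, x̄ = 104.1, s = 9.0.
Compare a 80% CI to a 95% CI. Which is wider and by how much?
95% CI is wider by 2.17

df = 35
80% CI: t* = 1.306, (102.14, 106.06), width = 2 · t* · s/√n = 3.92
95% CI: t* = 2.030, (101.05, 107.14), width = 2 · t* · s/√n = 6.09

The 95% CI is wider by 6.09 - 3.92 = 2.17.
Higher confidence requires a wider interval.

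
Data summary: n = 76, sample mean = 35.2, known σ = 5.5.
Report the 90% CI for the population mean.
(34.16, 36.24)

z-interval (σ known):
z* = 1.645 for 90% confidence

Margin of error = z* · σ/√n = 1.645 · 5.5/√76 = 1.04

CI: (35.2 - 1.04, 35.2 + 1.04) = (34.16, 36.24)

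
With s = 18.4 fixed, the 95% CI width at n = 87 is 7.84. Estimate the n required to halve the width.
n ≈ 348

CI width ∝ 1/√n
To reduce width by factor 2, need √n to grow by 2 → need 2² = 4 times as many samples.

Current: n = 87, width = 7.84
New: n = 348, width ≈ 3.88

Width reduced by factor of 7.84/3.88 = 2.02.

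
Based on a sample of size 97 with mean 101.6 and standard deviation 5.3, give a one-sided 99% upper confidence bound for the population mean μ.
μ ≤ 102.87

Upper bound (one-sided):
t* = 2.366 (one-sided for 99%)
Upper bound = x̄ + t* · s/√n = 101.6 + 2.366 · 5.3/√97 = 102.87

We are 99% confident that μ ≤ 102.87.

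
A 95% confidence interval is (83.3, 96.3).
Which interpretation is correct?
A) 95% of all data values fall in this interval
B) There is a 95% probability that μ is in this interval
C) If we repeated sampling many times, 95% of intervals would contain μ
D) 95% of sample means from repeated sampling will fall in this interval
C

A) Wrong — a CI is about the parameter μ, not individual data values.
B) Wrong — μ is fixed; the randomness lives in the interval, not in μ.
C) Correct — this is the frequentist long-run coverage interpretation.
D) Wrong — coverage applies to intervals containing μ, not to future x̄ values.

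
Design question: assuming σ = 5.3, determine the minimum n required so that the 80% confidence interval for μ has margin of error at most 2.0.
n ≥ 12

For margin E ≤ 2.0:
n ≥ (z* · σ / E)²
n ≥ (1.282 · 5.3 / 2.0)²
n ≥ 11.54

Minimum n = 12 (rounding up)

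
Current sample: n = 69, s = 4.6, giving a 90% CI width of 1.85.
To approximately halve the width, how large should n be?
n ≈ 276

CI width ∝ 1/√n
To reduce width by factor 2, need √n to grow by 2 → need 2² = 4 times as many samples.

Current: n = 69, width = 1.85
New: n = 276, width ≈ 0.91

Width reduced by factor of 1.85/0.91 = 2.03.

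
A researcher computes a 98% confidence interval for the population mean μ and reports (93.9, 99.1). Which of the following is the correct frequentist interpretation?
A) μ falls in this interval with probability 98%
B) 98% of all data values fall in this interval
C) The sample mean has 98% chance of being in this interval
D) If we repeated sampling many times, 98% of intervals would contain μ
D

A) Wrong — μ is fixed; the randomness lives in the interval, not in μ.
B) Wrong — a CI is about the parameter μ, not individual data values.
C) Wrong — x̄ is observed and sits in the interval by construction.
D) Correct — this is the frequentist long-run coverage interpretation.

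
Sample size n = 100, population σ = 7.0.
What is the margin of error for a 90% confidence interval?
Margin of error = 1.15

Margin of error = z* · σ/√n
= 1.645 · 7.0/√100
= 1.645 · 7.0/10.0000
= 1.15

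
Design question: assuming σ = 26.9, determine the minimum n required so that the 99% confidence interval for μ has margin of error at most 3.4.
n ≥ 416

For margin E ≤ 3.4:
n ≥ (z* · σ / E)²
n ≥ (2.576 · 26.9 / 3.4)²
n ≥ 415.37

Minimum n = 416 (rounding up)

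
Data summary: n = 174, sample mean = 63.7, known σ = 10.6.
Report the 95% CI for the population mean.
(62.12, 65.28)

z-interval (σ known):
z* = 1.960 for 95% confidence

Margin of error = z* · σ/√n = 1.960 · 10.6/√174 = 1.58

CI: (63.7 - 1.58, 63.7 + 1.58) = (62.12, 65.28)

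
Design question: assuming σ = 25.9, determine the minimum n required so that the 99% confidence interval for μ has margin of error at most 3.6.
n ≥ 344

For margin E ≤ 3.6:
n ≥ (z* · σ / E)²
n ≥ (2.576 · 25.9 / 3.6)²
n ≥ 343.47

Minimum n = 344 (rounding up)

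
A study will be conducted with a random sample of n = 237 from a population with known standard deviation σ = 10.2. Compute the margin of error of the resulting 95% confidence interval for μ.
Margin of error = 1.30

Margin of error = z* · σ/√n
= 1.960 · 10.2/√237
= 1.960 · 10.2/15.3948
= 1.30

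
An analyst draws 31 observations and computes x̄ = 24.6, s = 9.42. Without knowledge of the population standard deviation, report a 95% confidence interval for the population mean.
(21.15, 28.05)

t-interval (σ unknown):
df = n - 1 = 30
t* = 2.042 for 95% confidence

Margin of error = t* · s/√n = 2.042 · 9.42/√31 = 3.45

CI: (21.15, 28.05)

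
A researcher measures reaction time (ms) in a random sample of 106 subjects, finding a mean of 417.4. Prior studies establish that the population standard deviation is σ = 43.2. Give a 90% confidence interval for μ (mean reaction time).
(410.50, 424.30)

z-interval (σ known):
z* = 1.645 for 90% confidence

Margin of error = z* · σ/√n = 1.645 · 43.2/√106 = 6.90

CI: (417.4 - 6.90, 417.4 + 6.90) = (410.50, 424.30)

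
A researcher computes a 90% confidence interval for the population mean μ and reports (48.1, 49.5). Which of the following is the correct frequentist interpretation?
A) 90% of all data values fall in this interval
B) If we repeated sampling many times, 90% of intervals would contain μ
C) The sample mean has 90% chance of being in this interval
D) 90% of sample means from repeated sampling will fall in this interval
B

A) Wrong — a CI is about the parameter μ, not individual data values.
B) Correct — this is the frequentist long-run coverage interpretation.
C) Wrong — x̄ is observed and sits in the interval by construction.
D) Wrong — coverage applies to intervals containing μ, not to future x̄ values.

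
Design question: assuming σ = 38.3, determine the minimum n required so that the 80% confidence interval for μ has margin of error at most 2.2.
n ≥ 499

For margin E ≤ 2.2:
n ≥ (z* · σ / E)²
n ≥ (1.282 · 38.3 / 2.2)²
n ≥ 498.11

Minimum n = 499 (rounding up)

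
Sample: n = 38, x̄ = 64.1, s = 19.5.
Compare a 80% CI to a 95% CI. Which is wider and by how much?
95% CI is wider by 4.56

df = 37
80% CI: t* = 1.305, (59.97, 68.23), width = 2 · t* · s/√n = 8.26
95% CI: t* = 2.026, (57.69, 70.51), width = 2 · t* · s/√n = 12.82

The 95% CI is wider by 12.82 - 8.26 = 4.56.
Higher confidence requires a wider interval.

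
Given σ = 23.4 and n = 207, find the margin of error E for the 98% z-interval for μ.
Margin of error = 3.78

Margin of error = z* · σ/√n
= 2.326 · 23.4/√207
= 2.326 · 23.4/14.3875
= 3.78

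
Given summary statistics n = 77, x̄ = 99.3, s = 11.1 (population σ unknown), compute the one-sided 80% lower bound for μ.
μ ≥ 98.23

Lower bound (one-sided):
t* = 0.846 (one-sided for 80%)
Lower bound = x̄ - t* · s/√n = 99.3 - 0.846 · 11.1/√77 = 98.23

We are 80% confident that μ ≥ 98.23.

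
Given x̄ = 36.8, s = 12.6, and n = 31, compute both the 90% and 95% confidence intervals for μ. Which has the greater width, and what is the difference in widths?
95% CI is wider by 1.56

df = 30
90% CI: t* = 1.697, (32.96, 40.64), width = 2 · t* · s/√n = 7.68
95% CI: t* = 2.042, (32.18, 41.42), width = 2 · t* · s/√n = 9.24

The 95% CI is wider by 9.24 - 7.68 = 1.56.
Higher confidence requires a wider interval.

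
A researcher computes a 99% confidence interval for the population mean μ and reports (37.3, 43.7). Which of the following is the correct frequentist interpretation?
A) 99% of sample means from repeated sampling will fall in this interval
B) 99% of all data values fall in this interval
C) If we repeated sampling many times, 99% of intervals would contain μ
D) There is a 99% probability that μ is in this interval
C

A) Wrong — coverage applies to intervals containing μ, not to future x̄ values.
B) Wrong — a CI is about the parameter μ, not individual data values.
C) Correct — this is the frequentist long-run coverage interpretation.
D) Wrong — μ is fixed; the randomness lives in the interval, not in μ.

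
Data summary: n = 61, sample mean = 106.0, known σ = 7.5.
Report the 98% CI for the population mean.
(103.77, 108.23)

z-interval (σ known):
z* = 2.326 for 98% confidence

Margin of error = z* · σ/√n = 2.326 · 7.5/√61 = 2.23

CI: (106.0 - 2.23, 106.0 + 2.23) = (103.77, 108.23)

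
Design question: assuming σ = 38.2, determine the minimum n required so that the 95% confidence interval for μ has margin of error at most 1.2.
n ≥ 3893

For margin E ≤ 1.2:
n ≥ (z* · σ / E)²
n ≥ (1.960 · 38.2 / 1.2)²
n ≥ 3892.93

Minimum n = 3893 (rounding up)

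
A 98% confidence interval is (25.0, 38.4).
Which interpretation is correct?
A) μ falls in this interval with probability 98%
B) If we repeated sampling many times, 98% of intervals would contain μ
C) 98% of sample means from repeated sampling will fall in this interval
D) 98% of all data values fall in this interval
B

A) Wrong — μ is fixed; the randomness lives in the interval, not in μ.
B) Correct — this is the frequentist long-run coverage interpretation.
C) Wrong — coverage applies to intervals containing μ, not to future x̄ values.
D) Wrong — a CI is about the parameter μ, not individual data values.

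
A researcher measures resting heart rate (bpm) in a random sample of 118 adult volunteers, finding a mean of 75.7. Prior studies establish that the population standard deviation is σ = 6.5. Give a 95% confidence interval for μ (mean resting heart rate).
(74.53, 76.87)

z-interval (σ known):
z* = 1.960 for 95% confidence

Margin of error = z* · σ/√n = 1.960 · 6.5/√118 = 1.17

CI: (75.7 - 1.17, 75.7 + 1.17) = (74.53, 76.87)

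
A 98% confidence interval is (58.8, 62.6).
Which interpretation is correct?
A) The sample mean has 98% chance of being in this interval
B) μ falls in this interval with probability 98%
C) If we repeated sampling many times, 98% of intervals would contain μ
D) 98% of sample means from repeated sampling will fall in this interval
C

A) Wrong — x̄ is observed and sits in the interval by construction.
B) Wrong — μ is fixed; the randomness lives in the interval, not in μ.
C) Correct — this is the frequentist long-run coverage interpretation.
D) Wrong — coverage applies to intervals containing μ, not to future x̄ values.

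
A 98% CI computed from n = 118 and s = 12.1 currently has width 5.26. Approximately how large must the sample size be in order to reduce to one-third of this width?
n ≈ 1062

CI width ∝ 1/√n
To reduce width by factor 3, need √n to grow by 3 → need 3² = 9 times as many samples.

Current: n = 118, width = 5.26
New: n = 1062, width ≈ 1.73

Width reduced by factor of 5.26/1.73 = 3.04.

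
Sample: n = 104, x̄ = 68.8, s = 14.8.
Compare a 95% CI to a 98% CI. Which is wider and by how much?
98% CI is wider by 1.10

df = 103
95% CI: t* = 1.983, (65.92, 71.68), width = 2 · t* · s/√n = 5.76
98% CI: t* = 2.363, (65.37, 72.23), width = 2 · t* · s/√n = 6.86

The 98% CI is wider by 6.86 - 5.76 = 1.10.
Higher confidence requires a wider interval.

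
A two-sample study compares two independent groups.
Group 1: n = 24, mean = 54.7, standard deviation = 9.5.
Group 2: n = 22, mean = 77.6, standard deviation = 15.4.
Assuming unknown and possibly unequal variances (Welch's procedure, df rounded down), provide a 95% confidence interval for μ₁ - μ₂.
(-30.65, -15.15)

Difference: x̄₁ - x̄₂ = -22.90
SE = √(s₁²/n₁ + s₂²/n₂) = √(9.5²/24 + 15.4²/22) = 3.8132
df = 34.39 → 34 (Welch–Satterthwaite, rounded down)
t* = 2.032

CI: -22.90 ± 2.032 · 3.8132 = -22.90 ± 7.75 = (-30.65, -15.15)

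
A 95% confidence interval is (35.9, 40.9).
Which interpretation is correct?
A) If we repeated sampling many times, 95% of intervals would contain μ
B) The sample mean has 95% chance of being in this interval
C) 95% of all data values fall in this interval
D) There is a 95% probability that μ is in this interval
A

A) Correct — this is the frequentist long-run coverage interpretation.
B) Wrong — x̄ is observed and sits in the interval by construction.
C) Wrong — a CI is about the parameter μ, not individual data values.
D) Wrong — μ is fixed; the randomness lives in the interval, not in μ.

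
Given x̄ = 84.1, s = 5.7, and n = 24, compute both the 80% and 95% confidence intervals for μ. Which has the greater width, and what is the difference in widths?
95% CI is wider by 1.74

df = 23
80% CI: t* = 1.319, (82.57, 85.63), width = 2 · t* · s/√n = 3.07
95% CI: t* = 2.069, (81.69, 86.51), width = 2 · t* · s/√n = 4.81

The 95% CI is wider by 4.81 - 3.07 = 1.74.
Higher confidence requires a wider interval.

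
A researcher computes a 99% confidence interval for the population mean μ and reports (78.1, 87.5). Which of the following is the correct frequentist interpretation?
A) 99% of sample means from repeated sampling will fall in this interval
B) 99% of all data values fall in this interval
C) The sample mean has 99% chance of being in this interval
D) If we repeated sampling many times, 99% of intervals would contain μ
D

A) Wrong — coverage applies to intervals containing μ, not to future x̄ values.
B) Wrong — a CI is about the parameter μ, not individual data values.
C) Wrong — x̄ is observed and sits in the interval by construction.
D) Correct — this is the frequentist long-run coverage interpretation.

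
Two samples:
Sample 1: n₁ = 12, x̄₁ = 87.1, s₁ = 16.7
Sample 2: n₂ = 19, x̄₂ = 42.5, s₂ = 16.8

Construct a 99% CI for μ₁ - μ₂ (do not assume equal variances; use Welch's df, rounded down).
(27.27, 61.93)

Difference: x̄₁ - x̄₂ = 44.60
SE = √(s₁²/n₁ + s₂²/n₂) = √(16.7²/12 + 16.8²/19) = 6.1722
df = 23.65 → 23 (Welch–Satterthwaite, rounded down)
t* = 2.807

CI: 44.60 ± 2.807 · 6.1722 = 44.60 ± 17.33 = (27.27, 61.93)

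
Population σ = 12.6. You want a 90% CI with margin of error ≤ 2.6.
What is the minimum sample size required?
n ≥ 64

For margin E ≤ 2.6:
n ≥ (z* · σ / E)²
n ≥ (1.645 · 12.6 / 2.6)²
n ≥ 63.55

Minimum n = 64 (rounding up)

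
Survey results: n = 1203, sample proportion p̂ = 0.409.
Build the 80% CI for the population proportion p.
(0.391, 0.427)

Proportion CI:
SE = √(p̂(1-p̂)/n) = √(0.409 · 0.591 / 1203) = 0.01417

z* = 1.282
Margin = z* · SE = 1.282 · 0.01417 = 0.0182

CI: 0.409 ± 0.0182 = (0.391, 0.427)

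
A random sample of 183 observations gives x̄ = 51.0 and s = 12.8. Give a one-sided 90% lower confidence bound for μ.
μ ≥ 49.78

Lower bound (one-sided):
t* = 1.286 (one-sided for 90%)
Lower bound = x̄ - t* · s/√n = 51.0 - 1.286 · 12.8/√183 = 49.78

We are 90% confident that μ ≥ 49.78.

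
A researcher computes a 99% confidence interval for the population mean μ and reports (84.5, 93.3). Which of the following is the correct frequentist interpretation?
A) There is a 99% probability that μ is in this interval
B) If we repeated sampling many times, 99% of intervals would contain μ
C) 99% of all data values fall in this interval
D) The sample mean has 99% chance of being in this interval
B

A) Wrong — μ is fixed; the randomness lives in the interval, not in μ.
B) Correct — this is the frequentist long-run coverage interpretation.
C) Wrong — a CI is about the parameter μ, not individual data values.
D) Wrong — x̄ is observed and sits in the interval by construction.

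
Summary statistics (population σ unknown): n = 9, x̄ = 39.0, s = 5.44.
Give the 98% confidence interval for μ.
(33.75, 44.25)

t-interval (σ unknown):
df = n - 1 = 8
t* = 2.896 for 98% confidence

Margin of error = t* · s/√n = 2.896 · 5.44/√9 = 5.25

CI: (33.75, 44.25)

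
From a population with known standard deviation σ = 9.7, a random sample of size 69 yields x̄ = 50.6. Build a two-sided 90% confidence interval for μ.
(48.68, 52.52)

z-interval (σ known):
z* = 1.645 for 90% confidence

Margin of error = z* · σ/√n = 1.645 · 9.7/√69 = 1.92

CI: (50.6 - 1.92, 50.6 + 1.92) = (48.68, 52.52)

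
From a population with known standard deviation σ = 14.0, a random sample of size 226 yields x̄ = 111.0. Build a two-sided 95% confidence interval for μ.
(109.17, 112.83)

z-interval (σ known):
z* = 1.960 for 95% confidence

Margin of error = z* · σ/√n = 1.960 · 14.0/√226 = 1.83

CI: (111.0 - 1.83, 111.0 + 1.83) = (109.17, 112.83)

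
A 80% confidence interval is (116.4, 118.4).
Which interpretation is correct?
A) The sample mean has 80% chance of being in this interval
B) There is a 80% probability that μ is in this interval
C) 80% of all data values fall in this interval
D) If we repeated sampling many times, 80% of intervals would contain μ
D

A) Wrong — x̄ is observed and sits in the interval by construction.
B) Wrong — μ is fixed; the randomness lives in the interval, not in μ.
C) Wrong — a CI is about the parameter μ, not individual data values.
D) Correct — this is the frequentist long-run coverage interpretation.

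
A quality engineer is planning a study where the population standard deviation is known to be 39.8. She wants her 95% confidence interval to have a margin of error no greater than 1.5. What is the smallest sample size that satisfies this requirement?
n ≥ 2705

For margin E ≤ 1.5:
n ≥ (z* · σ / E)²
n ≥ (1.960 · 39.8 / 1.5)²
n ≥ 2704.55

Minimum n = 2705 (rounding up)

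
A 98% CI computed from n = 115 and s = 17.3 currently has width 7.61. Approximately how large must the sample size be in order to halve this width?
n ≈ 460

CI width ∝ 1/√n
To reduce width by factor 2, need √n to grow by 2 → need 2² = 4 times as many samples.

Current: n = 115, width = 7.61
New: n = 460, width ≈ 3.77

Width reduced by factor of 7.61/3.77 = 2.02.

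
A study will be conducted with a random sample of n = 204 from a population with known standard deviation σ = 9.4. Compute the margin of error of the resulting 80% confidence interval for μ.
Margin of error = 0.84

Margin of error = z* · σ/√n
= 1.282 · 9.4/√204
= 1.282 · 9.4/14.2829
= 0.84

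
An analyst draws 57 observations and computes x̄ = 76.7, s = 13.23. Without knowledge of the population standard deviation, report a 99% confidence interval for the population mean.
(72.03, 81.37)

t-interval (σ unknown):
df = n - 1 = 56
t* = 2.667 for 99% confidence

Margin of error = t* · s/√n = 2.667 · 13.23/√57 = 4.67

CI: (72.03, 81.37)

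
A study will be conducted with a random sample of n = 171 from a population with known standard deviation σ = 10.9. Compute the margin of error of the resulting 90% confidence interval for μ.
Margin of error = 1.37

Margin of error = z* · σ/√n
= 1.645 · 10.9/√171
= 1.645 · 10.9/13.0767
= 1.37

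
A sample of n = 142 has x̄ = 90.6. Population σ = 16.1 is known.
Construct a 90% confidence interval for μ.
(88.38, 92.82)

z-interval (σ known):
z* = 1.645 for 90% confidence

Margin of error = z* · σ/√n = 1.645 · 16.1/√142 = 2.22

CI: (90.6 - 2.22, 90.6 + 2.22) = (88.38, 92.82)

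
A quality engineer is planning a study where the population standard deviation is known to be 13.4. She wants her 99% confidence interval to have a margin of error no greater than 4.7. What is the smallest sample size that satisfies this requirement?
n ≥ 54

For margin E ≤ 4.7:
n ≥ (z* · σ / E)²
n ≥ (2.576 · 13.4 / 4.7)²
n ≥ 53.94

Minimum n = 54 (rounding up)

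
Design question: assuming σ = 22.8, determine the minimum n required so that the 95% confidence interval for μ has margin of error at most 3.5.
n ≥ 164

For margin E ≤ 3.5:
n ≥ (z* · σ / E)²
n ≥ (1.960 · 22.8 / 3.5)²
n ≥ 163.02

Minimum n = 164 (rounding up)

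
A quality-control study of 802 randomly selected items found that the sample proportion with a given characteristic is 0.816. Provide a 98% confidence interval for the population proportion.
(0.784, 0.848)

Proportion CI:
SE = √(p̂(1-p̂)/n) = √(0.816 · 0.184 / 802) = 0.01368

z* = 2.326
Margin = z* · SE = 2.326 · 0.01368 = 0.0318

CI: 0.816 ± 0.0318 = (0.784, 0.848)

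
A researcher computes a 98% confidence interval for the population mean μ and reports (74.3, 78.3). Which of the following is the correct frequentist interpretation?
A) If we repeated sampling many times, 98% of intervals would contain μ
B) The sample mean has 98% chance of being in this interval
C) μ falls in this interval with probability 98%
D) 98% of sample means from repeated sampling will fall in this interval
A

A) Correct — this is the frequentist long-run coverage interpretation.
B) Wrong — x̄ is observed and sits in the interval by construction.
C) Wrong — μ is fixed; the randomness lives in the interval, not in μ.
D) Wrong — coverage applies to intervals containing μ, not to future x̄ values.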